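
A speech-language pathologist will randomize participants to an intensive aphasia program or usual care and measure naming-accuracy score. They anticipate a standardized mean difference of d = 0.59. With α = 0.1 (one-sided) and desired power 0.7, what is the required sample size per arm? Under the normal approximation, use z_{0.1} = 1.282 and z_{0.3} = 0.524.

For two independent groups with equal n: n = 2·((z_{α} + z_β) / d)².
z_{α} + z_β = 1.282 + 0.524 = 1.806.
n = 2 × (1.806 / 0.59)² = 2 × 3.061² = 2 × 9.37 = 18.7.
Round up to the next whole participant.

n = 19 per group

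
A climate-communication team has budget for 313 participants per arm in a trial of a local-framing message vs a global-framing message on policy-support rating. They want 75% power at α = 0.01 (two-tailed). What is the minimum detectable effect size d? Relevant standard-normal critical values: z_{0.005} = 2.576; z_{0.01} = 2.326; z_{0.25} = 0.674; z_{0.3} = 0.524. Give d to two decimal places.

d_min ≈ 0.26

For two independent groups of n = 313 each: d_min = (z_{α/2} + z_β)·√(2/n).
z-sum = 2.576 + 0.674 = 3.250.
d_min = 3.250 × √(2/313) = 3.250 × 0.0799 = 0.260.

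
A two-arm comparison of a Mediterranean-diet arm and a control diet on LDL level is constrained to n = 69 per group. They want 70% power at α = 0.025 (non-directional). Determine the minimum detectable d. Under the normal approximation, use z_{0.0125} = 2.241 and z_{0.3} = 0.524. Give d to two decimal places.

d_min ≈ 0.47

For two independent groups of n = 69 each: d_min = (z_{α/2} + z_β)·√(2/n).
z-sum = 2.241 + 0.524 = 2.765.
d_min = 2.765 × √(2/69) = 2.765 × 0.1703 = 0.471.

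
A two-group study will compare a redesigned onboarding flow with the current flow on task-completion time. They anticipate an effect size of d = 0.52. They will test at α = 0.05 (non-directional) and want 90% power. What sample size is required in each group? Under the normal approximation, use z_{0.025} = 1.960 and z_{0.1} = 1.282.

n = 78 per group

For two independent groups with equal n: n = 2·((z_{α/2} + z_β) / d)².
z_{α/2} + z_β = 1.960 + 1.282 = 3.242.
n = 2 × (3.242 / 0.52)² = 2 × 6.235² = 2 × 38.87 = 77.7.
Round up to the next whole participant.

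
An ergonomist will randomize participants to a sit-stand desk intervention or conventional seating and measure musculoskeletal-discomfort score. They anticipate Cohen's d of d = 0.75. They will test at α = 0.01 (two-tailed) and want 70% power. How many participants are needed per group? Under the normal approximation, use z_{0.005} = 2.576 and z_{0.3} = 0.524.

n = 35 per group

For two independent groups with equal n: n = 2·((z_{α/2} + z_β) / d)².
z_{α/2} + z_β = 2.576 + 0.524 = 3.100.
n = 2 × (3.100 / 0.75)² = 2 × 4.133² = 2 × 17.08 = 34.2.
Round up to the next whole participant.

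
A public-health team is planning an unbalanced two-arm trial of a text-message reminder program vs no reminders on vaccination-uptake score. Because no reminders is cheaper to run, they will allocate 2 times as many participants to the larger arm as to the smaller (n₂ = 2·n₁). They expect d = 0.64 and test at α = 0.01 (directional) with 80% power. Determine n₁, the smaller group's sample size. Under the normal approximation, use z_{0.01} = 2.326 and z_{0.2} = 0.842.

With allocation ratio k = n₂/n₁ = 2, Var(x̄₁−x̄₂) = σ²(1/n₁ + 1/(k·n₁)) = σ²·(k+1)/(k·n₁).
So n₁ = (1 + 1/k)·((z_{α} + z_β)/d)² = 1.500 × (3.168/0.64)².
n₁ = 1.500 × 24.50 = 36.8.
Round up: n₁ = 37, giving n₂ = 2 × 37 = 74.

n₁ = 37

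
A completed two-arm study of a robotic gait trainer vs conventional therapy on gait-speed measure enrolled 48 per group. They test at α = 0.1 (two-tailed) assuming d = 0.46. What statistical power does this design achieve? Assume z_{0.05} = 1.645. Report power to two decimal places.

For two equal groups, power = Φ(d·√(n/2) − z_{α/2}).
d·√(n/2) = 0.46 × √(48/2) = 0.46 × 4.899 = 2.254.
z_β = 2.254 − 1.645 = 0.609.
Power = Φ(0.609) = 0.729.

power ≈ 0.73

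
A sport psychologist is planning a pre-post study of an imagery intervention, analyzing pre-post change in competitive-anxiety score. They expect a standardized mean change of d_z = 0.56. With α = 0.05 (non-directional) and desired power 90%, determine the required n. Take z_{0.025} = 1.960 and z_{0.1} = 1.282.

n = 34 pairs

For a paired (one-sample on differences) test: n = ((z_{α/2} + z_β) / d)².
z_{α/2} + z_β = 1.960 + 1.282 = 3.242.
n = (3.242 / 0.56)² = 5.789² = 33.52.
Round up.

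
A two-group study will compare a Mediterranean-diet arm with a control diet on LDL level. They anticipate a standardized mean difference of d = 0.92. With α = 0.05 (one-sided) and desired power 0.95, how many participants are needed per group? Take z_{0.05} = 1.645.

n = 26 per group

For two independent groups with equal n: n = 2·((z_{α} + z_β) / d)².
z_{α} + z_β = 1.645 + 1.645 = 3.290.
n = 2 × (3.290 / 0.92)² = 2 × 3.576² = 2 × 12.79 = 25.6.
Round up to the next whole participant.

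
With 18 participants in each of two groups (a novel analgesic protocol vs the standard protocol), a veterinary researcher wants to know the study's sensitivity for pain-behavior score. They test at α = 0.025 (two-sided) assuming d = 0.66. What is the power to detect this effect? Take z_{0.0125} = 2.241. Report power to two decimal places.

For two equal groups, power = Φ(d·√(n/2) − z_{α/2}).
d·√(n/2) = 0.66 × √(18/2) = 0.66 × 3.000 = 1.980.
z_β = 1.980 − 2.241 = -0.261.
Power = Φ(-0.261) = 0.397.

power ≈ 0.40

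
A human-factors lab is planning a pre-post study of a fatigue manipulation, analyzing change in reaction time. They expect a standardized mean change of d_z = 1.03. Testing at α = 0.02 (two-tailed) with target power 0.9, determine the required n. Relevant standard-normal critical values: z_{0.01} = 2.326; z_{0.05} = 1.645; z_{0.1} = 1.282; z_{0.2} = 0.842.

n = 13 pairs

For a paired (one-sample on differences) test: n = ((z_{α/2} + z_β) / d)².
z_{α/2} + z_β = 2.326 + 1.282 = 3.608.
n = (3.608 / 1.03)² = 3.503² = 12.27.
Round up.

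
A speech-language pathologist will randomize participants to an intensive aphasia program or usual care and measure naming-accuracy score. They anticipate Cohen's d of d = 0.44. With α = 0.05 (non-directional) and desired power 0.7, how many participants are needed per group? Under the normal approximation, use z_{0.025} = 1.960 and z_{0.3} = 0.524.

For two independent groups with equal n: n = 2·((z_{α/2} + z_β) / d)².
z_{α/2} + z_β = 1.960 + 0.524 = 2.484.
n = 2 × (2.484 / 0.44)² = 2 × 5.645² = 2 × 31.87 = 63.7.
Round up to the next whole participant.

n = 64 per group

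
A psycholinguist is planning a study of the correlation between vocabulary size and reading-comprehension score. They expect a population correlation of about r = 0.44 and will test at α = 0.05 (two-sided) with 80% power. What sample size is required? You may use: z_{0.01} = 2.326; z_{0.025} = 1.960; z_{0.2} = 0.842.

Fisher's z: C = ½·ln((1+r)/(1−r)) = ½·ln(2.5714) = 0.4722.
n = ((z_{α/2} + z_β)/C)² + 3.
(1.960 + 0.842) / 0.4722 = 2.802 / 0.4722 = 5.934.
n = 5.934² + 3 = 35.21 + 3 = 38.2.
Round up.

n = 39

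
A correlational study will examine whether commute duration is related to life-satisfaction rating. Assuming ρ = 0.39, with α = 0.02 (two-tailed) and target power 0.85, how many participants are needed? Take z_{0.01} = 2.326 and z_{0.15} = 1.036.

n = 70

Fisher's z: C = ½·ln((1+r)/(1−r)) = ½·ln(2.2787) = 0.4118.
n = ((z_{α/2} + z_β)/C)² + 3.
(2.326 + 1.036) / 0.4118 = 3.362 / 0.4118 = 8.164.
n = 8.164² + 3 = 66.65 + 3 = 69.7.
Round up.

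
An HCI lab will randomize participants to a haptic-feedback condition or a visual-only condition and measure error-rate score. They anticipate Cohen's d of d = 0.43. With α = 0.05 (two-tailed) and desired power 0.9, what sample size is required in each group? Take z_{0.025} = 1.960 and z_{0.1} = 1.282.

n = 114 per group

For two independent groups with equal n: n = 2·((z_{α/2} + z_β) / d)².
z_{α/2} + z_β = 1.960 + 1.282 = 3.242.
n = 2 × (3.242 / 0.43)² = 2 × 7.540² = 2 × 56.84 = 113.7.
Round up to the next whole participant.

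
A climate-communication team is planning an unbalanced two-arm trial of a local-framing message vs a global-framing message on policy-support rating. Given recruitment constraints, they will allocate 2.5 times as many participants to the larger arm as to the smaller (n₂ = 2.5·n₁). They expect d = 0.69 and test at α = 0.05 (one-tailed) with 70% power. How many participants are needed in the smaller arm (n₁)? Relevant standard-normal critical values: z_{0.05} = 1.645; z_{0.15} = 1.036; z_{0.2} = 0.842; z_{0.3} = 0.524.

With allocation ratio k = n₂/n₁ = 2.5, Var(x̄₁−x̄₂) = σ²(1/n₁ + 1/(k·n₁)) = σ²·(k+1)/(k·n₁).
So n₁ = (1 + 1/k)·((z_{α} + z_β)/d)² = 1.400 × (2.169/0.69)².
n₁ = 1.400 × 9.88 = 13.8.
Round up: n₁ = 14, giving n₂ = 2.5 × 14 = 35.

n₁ = 14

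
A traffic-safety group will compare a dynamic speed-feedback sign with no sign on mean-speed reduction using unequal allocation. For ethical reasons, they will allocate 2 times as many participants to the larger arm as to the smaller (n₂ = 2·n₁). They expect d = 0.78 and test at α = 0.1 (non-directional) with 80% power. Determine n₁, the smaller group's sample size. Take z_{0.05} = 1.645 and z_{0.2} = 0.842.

n₁ = 16

With allocation ratio k = n₂/n₁ = 2, Var(x̄₁−x̄₂) = σ²(1/n₁ + 1/(k·n₁)) = σ²·(k+1)/(k·n₁).
So n₁ = (1 + 1/k)·((z_{α/2} + z_β)/d)² = 1.500 × (2.487/0.78)².
n₁ = 1.500 × 10.17 = 15.2.
Round up: n₁ = 16, giving n₂ = 2 × 16 = 32.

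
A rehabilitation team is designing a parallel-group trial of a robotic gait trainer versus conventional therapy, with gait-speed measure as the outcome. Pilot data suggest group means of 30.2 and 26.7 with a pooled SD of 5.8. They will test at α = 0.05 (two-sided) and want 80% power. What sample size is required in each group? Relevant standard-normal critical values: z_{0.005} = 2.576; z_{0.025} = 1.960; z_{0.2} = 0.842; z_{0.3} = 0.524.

Cohen's d = |M₁ − M₂| / SD_pooled = |30.2 − 26.7| / 5.8 = 3.5 / 5.8 = 0.603.
For two independent groups with equal n: n = 2·((z_{α/2} + z_β) / d)².
z_{α/2} + z_β = 1.960 + 0.842 = 2.802.
n = 2 × (2.802 / 0.603)² = 2 × 4.647² = 2 × 21.59 = 43.2.
Round up to the next whole participant.

n = 44 per group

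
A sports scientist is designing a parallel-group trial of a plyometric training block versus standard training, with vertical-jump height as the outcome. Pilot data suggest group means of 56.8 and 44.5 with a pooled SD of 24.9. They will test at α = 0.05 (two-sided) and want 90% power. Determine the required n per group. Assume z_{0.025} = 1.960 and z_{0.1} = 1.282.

n = 87 per group

Cohen's d = |M₁ − M₂| / SD_pooled = |56.8 − 44.5| / 24.9 = 12.3 / 24.9 = 0.494.
For two independent groups with equal n: n = 2·((z_{α/2} + z_β) / d)².
z_{α/2} + z_β = 1.960 + 1.282 = 3.242.
n = 2 × (3.242 / 0.494)² = 2 × 6.563² = 2 × 43.07 = 86.1.
Round up to the next whole participant.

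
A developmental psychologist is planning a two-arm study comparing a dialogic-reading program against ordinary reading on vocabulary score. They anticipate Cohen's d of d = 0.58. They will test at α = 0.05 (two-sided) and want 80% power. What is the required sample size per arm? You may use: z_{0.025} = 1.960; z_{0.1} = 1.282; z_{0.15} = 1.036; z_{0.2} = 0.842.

n = 47 per group

For two independent groups with equal n: n = 2·((z_{α/2} + z_β) / d)².
z_{α/2} + z_β = 1.960 + 0.842 = 2.802.
n = 2 × (2.802 / 0.58)² = 2 × 4.831² = 2 × 23.34 = 46.7.
Round up to the next whole participant.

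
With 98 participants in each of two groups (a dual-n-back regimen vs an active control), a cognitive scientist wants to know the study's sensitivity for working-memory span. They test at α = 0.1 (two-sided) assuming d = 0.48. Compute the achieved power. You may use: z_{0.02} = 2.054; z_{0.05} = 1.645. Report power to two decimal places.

For two equal groups, power = Φ(d·√(n/2) − z_{α/2}).
d·√(n/2) = 0.48 × √(98/2) = 0.48 × 7.000 = 3.360.
z_β = 3.360 − 1.645 = 1.715.
Power = Φ(1.715) = 0.957.

power ≈ 0.96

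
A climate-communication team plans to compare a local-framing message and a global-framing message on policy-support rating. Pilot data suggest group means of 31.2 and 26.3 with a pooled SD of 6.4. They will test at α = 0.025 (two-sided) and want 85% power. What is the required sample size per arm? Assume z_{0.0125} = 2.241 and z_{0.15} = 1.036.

Cohen's d = |M₁ − M₂| / SD_pooled = |31.2 − 26.3| / 6.4 = 4.9 / 6.4 = 0.766.
For two independent groups with equal n: n = 2·((z_{α/2} + z_β) / d)².
z_{α/2} + z_β = 2.241 + 1.036 = 3.277.
n = 2 × (3.277 / 0.766)² = 2 × 4.278² = 2 × 18.30 = 36.6.
Round up to the next whole participant.

n = 37 per group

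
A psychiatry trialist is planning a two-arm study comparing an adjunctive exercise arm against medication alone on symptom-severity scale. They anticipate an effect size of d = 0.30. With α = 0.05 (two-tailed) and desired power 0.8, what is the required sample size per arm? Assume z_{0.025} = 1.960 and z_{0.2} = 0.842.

n = 175 per group

For two independent groups with equal n: n = 2·((z_{α/2} + z_β) / d)².
z_{α/2} + z_β = 1.960 + 0.842 = 2.802.
n = 2 × (2.802 / 0.30)² = 2 × 9.340² = 2 × 87.24 = 174.5.
Round up to the next whole participant.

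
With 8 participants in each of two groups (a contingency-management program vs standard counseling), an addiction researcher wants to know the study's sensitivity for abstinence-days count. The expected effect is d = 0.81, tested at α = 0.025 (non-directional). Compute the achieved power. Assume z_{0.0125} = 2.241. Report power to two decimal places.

power ≈ 0.27

For two equal groups, power = Φ(d·√(n/2) − z_{α/2}).
d·√(n/2) = 0.81 × √(8/2) = 0.81 × 2.000 = 1.620.
z_β = 1.620 − 2.241 = -0.621.
Power = Φ(-0.621) = 0.267.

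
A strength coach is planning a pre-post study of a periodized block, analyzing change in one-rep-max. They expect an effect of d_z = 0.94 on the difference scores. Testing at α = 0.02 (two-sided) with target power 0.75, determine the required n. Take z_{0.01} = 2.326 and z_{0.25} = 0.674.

For a paired (one-sample on differences) test: n = ((z_{α/2} + z_β) / d)².
z_{α/2} + z_β = 2.326 + 0.674 = 3.000.
n = (3.000 / 0.94)² = 3.191² = 10.19.
Round up.

n = 11 pairs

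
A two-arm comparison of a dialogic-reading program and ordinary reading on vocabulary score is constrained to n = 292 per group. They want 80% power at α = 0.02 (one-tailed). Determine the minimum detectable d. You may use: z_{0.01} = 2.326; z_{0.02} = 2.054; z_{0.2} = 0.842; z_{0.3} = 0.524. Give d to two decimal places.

For two independent groups of n = 292 each: d_min = (z_{α} + z_β)·√(2/n).
z-sum = 2.054 + 0.842 = 2.896.
d_min = 2.896 × √(2/292) = 2.896 × 0.0828 = 0.240.

d_min ≈ 0.24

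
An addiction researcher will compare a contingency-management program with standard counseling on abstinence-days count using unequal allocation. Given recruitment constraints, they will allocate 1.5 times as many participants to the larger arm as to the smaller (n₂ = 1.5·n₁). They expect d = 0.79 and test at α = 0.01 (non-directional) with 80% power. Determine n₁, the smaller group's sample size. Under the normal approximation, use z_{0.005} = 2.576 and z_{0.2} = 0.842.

With allocation ratio k = n₂/n₁ = 1.5, Var(x̄₁−x̄₂) = σ²(1/n₁ + 1/(k·n₁)) = σ²·(k+1)/(k·n₁).
So n₁ = (1 + 1/k)·((z_{α/2} + z_β)/d)² = 1.667 × (3.418/0.79)².
n₁ = 1.667 × 18.72 = 31.2.
Round up: n₁ = 32, giving n₂ = 1.5 × 32 = 48.

n₁ = 32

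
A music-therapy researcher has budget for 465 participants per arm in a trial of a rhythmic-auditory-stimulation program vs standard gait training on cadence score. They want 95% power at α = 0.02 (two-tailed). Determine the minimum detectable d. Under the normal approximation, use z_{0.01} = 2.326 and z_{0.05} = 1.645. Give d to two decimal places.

For two independent groups of n = 465 each: d_min = (z_{α/2} + z_β)·√(2/n).
z-sum = 2.326 + 1.645 = 3.971.
d_min = 3.971 × √(2/465) = 3.971 × 0.0656 = 0.260.

d_min ≈ 0.26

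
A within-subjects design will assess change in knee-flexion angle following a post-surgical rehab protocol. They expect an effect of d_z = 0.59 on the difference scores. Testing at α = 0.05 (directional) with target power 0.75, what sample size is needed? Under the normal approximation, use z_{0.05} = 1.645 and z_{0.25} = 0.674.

For a paired (one-sample on differences) test: n = ((z_{α} + z_β) / d)².
z_{α} + z_β = 1.645 + 0.674 = 2.319.
n = (2.319 / 0.59)² = 3.931² = 15.45.
Round up.

n = 16 pairs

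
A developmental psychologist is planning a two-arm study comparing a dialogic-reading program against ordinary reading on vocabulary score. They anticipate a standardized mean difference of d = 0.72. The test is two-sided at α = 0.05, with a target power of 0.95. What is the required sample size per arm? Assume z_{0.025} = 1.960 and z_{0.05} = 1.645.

n = 51 per group

For two independent groups with equal n: n = 2·((z_{α/2} + z_β) / d)².
z_{α/2} + z_β = 1.960 + 1.645 = 3.605.
n = 2 × (3.605 / 0.72)² = 2 × 5.007² = 2 × 25.07 = 50.1.
Round up to the next whole participant.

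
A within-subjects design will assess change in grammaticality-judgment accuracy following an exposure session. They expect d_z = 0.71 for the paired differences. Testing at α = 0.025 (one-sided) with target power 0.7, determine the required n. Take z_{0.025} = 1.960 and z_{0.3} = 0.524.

For a paired (one-sample on differences) test: n = ((z_{α} + z_β) / d)².
z_{α} + z_β = 1.960 + 0.524 = 2.484.
n = (2.484 / 0.71)² = 3.499² = 12.24.
Round up.

n = 13 pairs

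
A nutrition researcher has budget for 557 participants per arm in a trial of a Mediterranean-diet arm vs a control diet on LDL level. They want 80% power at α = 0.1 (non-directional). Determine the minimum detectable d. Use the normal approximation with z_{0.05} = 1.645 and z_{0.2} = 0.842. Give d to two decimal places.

For two independent groups of n = 557 each: d_min = (z_{α/2} + z_β)·√(2/n).
z-sum = 1.645 + 0.842 = 2.487.
d_min = 2.487 × √(2/557) = 2.487 × 0.0599 = 0.149.

d_min ≈ 0.15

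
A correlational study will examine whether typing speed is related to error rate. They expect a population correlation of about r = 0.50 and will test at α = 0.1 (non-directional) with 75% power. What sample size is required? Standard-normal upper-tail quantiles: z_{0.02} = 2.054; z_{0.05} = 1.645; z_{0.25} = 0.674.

n = 21

Fisher's z: C = ½·ln((1+r)/(1−r)) = ½·ln(3.0000) = 0.5493.
n = ((z_{α/2} + z_β)/C)² + 3.
(1.645 + 0.674) / 0.5493 = 2.319 / 0.5493 = 4.222.
n = 4.222² + 3 = 17.82 + 3 = 20.8.
Round up.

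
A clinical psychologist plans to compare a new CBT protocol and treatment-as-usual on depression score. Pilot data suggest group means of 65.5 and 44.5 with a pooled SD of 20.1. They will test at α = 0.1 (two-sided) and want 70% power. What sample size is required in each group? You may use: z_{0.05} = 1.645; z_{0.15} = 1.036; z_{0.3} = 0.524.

n = 9 per group

Cohen's d = |M₁ − M₂| / SD_pooled = |65.5 − 44.5| / 20.1 = 21.0 / 20.1 = 1.045.
For two independent groups with equal n: n = 2·((z_{α/2} + z_β) / d)².
z_{α/2} + z_β = 1.645 + 0.524 = 2.169.
n = 2 × (2.169 / 1.045)² = 2 × 2.076² = 2 × 4.31 = 8.6.
Round up to the next whole participant.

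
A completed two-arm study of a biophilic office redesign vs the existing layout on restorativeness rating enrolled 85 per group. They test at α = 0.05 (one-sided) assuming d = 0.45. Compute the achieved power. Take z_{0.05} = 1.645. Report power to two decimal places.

For two equal groups, power = Φ(d·√(n/2) − z_{α}).
d·√(n/2) = 0.45 × √(85/2) = 0.45 × 6.519 = 2.934.
z_β = 2.934 − 1.645 = 1.289.
Power = Φ(1.289) = 0.901.

power ≈ 0.90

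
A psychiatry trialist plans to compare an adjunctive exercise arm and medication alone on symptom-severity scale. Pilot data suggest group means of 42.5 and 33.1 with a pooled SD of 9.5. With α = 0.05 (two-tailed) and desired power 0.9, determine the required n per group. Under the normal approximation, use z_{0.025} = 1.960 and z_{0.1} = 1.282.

Cohen's d = |M₁ − M₂| / SD_pooled = |42.5 − 33.1| / 9.5 = 9.4 / 9.5 = 0.989.
For two independent groups with equal n: n = 2·((z_{α/2} + z_β) / d)².
z_{α/2} + z_β = 1.960 + 1.282 = 3.242.
n = 2 × (3.242 / 0.989)² = 2 × 3.278² = 2 × 10.75 = 21.5.
Round up to the next whole participant.

n = 22 per group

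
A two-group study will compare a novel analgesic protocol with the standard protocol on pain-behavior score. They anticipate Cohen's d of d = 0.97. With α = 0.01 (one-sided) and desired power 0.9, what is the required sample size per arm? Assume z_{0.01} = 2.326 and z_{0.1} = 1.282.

n = 28 per group

For two independent groups with equal n: n = 2·((z_{α} + z_β) / d)².
z_{α} + z_β = 2.326 + 1.282 = 3.608.
n = 2 × (3.608 / 0.97)² = 2 × 3.720² = 2 × 13.84 = 27.7.
Round up to the next whole participant.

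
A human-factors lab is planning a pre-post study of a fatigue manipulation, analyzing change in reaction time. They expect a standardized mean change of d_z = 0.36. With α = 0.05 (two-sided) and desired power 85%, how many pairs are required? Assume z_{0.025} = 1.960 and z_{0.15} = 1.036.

n = 70 pairs

For a paired (one-sample on differences) test: n = ((z_{α/2} + z_β) / d)².
z_{α/2} + z_β = 1.960 + 1.036 = 2.996.
n = (2.996 / 0.36)² = 8.322² = 69.26.
Round up.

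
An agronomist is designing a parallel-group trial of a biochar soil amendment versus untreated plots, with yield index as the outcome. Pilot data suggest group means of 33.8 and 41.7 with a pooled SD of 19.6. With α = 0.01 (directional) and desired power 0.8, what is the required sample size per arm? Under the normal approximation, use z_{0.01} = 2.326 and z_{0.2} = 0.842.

n = 124 per group

Cohen's d = |M₁ − M₂| / SD_pooled = |33.8 − 41.7| / 19.6 = 7.9 / 19.6 = 0.403.
For two independent groups with equal n: n = 2·((z_{α} + z_β) / d)².
z_{α} + z_β = 2.326 + 0.842 = 3.168.
n = 2 × (3.168 / 0.403)² = 2 × 7.861² = 2 × 61.80 = 123.6.
Round up to the next whole participant.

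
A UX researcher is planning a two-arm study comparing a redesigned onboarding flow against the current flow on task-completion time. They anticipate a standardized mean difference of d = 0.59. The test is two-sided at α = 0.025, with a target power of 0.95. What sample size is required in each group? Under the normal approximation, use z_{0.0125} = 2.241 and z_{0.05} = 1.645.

n = 87 per group

For two independent groups with equal n: n = 2·((z_{α/2} + z_β) / d)².
z_{α/2} + z_β = 2.241 + 1.645 = 3.886.
n = 2 × (3.886 / 0.59)² = 2 × 6.586² = 2 × 43.38 = 86.8.
Round up to the next whole participant.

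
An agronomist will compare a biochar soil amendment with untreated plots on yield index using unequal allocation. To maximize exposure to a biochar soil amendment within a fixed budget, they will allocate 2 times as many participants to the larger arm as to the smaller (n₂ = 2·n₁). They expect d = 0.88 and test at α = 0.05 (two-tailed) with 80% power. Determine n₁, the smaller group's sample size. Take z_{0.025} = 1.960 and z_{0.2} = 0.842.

n₁ = 16

With allocation ratio k = n₂/n₁ = 2, Var(x̄₁−x̄₂) = σ²(1/n₁ + 1/(k·n₁)) = σ²·(k+1)/(k·n₁).
So n₁ = (1 + 1/k)·((z_{α/2} + z_β)/d)² = 1.500 × (2.802/0.88)².
n₁ = 1.500 × 10.14 = 15.2.
Round up: n₁ = 16, giving n₂ = 2 × 16 = 32.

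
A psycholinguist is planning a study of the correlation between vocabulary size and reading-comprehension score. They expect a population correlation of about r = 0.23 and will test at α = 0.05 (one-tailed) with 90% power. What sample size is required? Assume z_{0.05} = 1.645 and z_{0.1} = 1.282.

Fisher's z: C = ½·ln((1+r)/(1−r)) = ½·ln(1.5974) = 0.2342.
n = ((z_{α} + z_β)/C)² + 3.
(1.645 + 1.282) / 0.2342 = 2.927 / 0.2342 = 12.498.
n = 12.498² + 3 = 156.20 + 3 = 159.2.
Round up.

n = 160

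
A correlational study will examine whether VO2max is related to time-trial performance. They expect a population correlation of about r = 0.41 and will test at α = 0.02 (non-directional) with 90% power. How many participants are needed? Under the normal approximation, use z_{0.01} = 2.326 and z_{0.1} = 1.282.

Fisher's z: C = ½·ln((1+r)/(1−r)) = ½·ln(2.3898) = 0.4356.
n = ((z_{α/2} + z_β)/C)² + 3.
(2.326 + 1.282) / 0.4356 = 3.608 / 0.4356 = 8.283.
n = 8.283² + 3 = 68.61 + 3 = 71.6.
Round up.

n = 72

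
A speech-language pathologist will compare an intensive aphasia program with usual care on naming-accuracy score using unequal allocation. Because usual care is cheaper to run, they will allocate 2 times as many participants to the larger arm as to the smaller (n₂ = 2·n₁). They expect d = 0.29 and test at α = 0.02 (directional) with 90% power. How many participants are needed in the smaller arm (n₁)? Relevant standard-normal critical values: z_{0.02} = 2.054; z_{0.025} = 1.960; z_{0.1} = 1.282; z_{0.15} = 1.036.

With allocation ratio k = n₂/n₁ = 2, Var(x̄₁−x̄₂) = σ²(1/n₁ + 1/(k·n₁)) = σ²·(k+1)/(k·n₁).
So n₁ = (1 + 1/k)·((z_{α} + z_β)/d)² = 1.500 × (3.336/0.29)².
n₁ = 1.500 × 132.33 = 198.5.
Round up: n₁ = 199, giving n₂ = 2 × 199 = 398.

n₁ = 199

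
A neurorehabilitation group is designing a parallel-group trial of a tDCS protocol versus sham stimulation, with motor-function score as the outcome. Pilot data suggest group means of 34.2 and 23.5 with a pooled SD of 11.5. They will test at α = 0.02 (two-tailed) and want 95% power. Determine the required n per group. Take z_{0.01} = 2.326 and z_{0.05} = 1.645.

Cohen's d = |M₁ − M₂| / SD_pooled = |34.2 − 23.5| / 11.5 = 10.7 / 11.5 = 0.930.
For two independent groups with equal n: n = 2·((z_{α/2} + z_β) / d)².
z_{α/2} + z_β = 2.326 + 1.645 = 3.971.
n = 2 × (3.971 / 0.930)² = 2 × 4.270² = 2 × 18.23 = 36.5.
Round up to the next whole participant.

n = 37 per group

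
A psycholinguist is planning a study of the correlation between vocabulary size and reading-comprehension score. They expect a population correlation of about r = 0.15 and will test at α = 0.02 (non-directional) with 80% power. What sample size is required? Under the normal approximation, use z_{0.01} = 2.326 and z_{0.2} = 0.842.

Fisher's z: C = ½·ln((1+r)/(1−r)) = ½·ln(1.3529) = 0.1511.
n = ((z_{α/2} + z_β)/C)² + 3.
(2.326 + 0.842) / 0.1511 = 3.168 / 0.1511 = 20.966.
n = 20.966² + 3 = 439.58 + 3 = 442.6.
Round up.

n = 443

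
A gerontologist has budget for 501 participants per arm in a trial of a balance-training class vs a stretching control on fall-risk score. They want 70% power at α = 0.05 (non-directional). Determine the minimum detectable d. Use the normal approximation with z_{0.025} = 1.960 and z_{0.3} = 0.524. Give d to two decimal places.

d_min ≈ 0.16

For two independent groups of n = 501 each: d_min = (z_{α/2} + z_β)·√(2/n).
z-sum = 1.960 + 0.524 = 2.484.
d_min = 2.484 × √(2/501) = 2.484 × 0.0632 = 0.157.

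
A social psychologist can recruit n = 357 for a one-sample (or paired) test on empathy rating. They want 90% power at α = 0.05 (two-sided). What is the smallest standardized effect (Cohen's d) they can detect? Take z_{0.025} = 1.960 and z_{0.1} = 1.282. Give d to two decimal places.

For a single sample (or paired design) of n = 357: d_min = (z_{α/2} + z_β)/√n.
z-sum = 1.960 + 1.282 = 3.242.
d_min = 3.242 / √357 = 3.242 / 18.894 = 0.172.

d_min ≈ 0.17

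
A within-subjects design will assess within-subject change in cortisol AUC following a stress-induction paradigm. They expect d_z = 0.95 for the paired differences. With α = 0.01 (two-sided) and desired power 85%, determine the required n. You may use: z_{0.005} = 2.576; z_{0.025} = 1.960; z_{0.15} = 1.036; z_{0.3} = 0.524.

n = 15 pairs

For a paired (one-sample on differences) test: n = ((z_{α/2} + z_β) / d)².
z_{α/2} + z_β = 2.576 + 1.036 = 3.612.
n = (3.612 / 0.95)² = 3.802² = 14.46.
Round up.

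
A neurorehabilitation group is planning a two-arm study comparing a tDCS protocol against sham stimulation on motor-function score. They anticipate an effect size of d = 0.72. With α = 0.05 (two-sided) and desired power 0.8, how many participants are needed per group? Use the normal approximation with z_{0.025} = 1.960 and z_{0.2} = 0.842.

n = 31 per group

For two independent groups with equal n: n = 2·((z_{α/2} + z_β) / d)².
z_{α/2} + z_β = 1.960 + 0.842 = 2.802.
n = 2 × (2.802 / 0.72)² = 2 × 3.892² = 2 × 15.15 = 30.3.
Round up to the next whole participant.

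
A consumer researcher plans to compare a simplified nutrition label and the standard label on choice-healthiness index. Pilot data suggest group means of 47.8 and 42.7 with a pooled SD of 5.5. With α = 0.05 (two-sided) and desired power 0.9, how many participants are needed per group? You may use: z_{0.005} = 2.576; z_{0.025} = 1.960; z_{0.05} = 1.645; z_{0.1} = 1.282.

Cohen's d = |M₁ − M₂| / SD_pooled = |47.8 − 42.7| / 5.5 = 5.1 / 5.5 = 0.927.
For two independent groups with equal n: n = 2·((z_{α/2} + z_β) / d)².
z_{α/2} + z_β = 1.960 + 1.282 = 3.242.
n = 2 × (3.242 / 0.927)² = 2 × 3.497² = 2 × 12.23 = 24.5.
Round up to the next whole participant.

n = 25 per group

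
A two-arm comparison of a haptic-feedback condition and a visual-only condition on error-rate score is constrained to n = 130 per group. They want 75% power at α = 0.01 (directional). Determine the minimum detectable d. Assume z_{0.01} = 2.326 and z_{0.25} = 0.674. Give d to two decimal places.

For two independent groups of n = 130 each: d_min = (z_{α} + z_β)·√(2/n).
z-sum = 2.326 + 0.674 = 3.000.
d_min = 3.000 × √(2/130) = 3.000 × 0.1240 = 0.372.

d_min ≈ 0.37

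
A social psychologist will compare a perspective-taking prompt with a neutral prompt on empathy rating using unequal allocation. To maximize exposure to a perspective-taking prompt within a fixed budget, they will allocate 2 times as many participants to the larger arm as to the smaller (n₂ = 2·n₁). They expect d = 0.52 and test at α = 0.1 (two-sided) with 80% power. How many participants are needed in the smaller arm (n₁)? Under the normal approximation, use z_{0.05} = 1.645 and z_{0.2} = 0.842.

n₁ = 35

With allocation ratio k = n₂/n₁ = 2, Var(x̄₁−x̄₂) = σ²(1/n₁ + 1/(k·n₁)) = σ²·(k+1)/(k·n₁).
So n₁ = (1 + 1/k)·((z_{α/2} + z_β)/d)² = 1.500 × (2.487/0.52)².
n₁ = 1.500 × 22.87 = 34.3.
Round up: n₁ = 35, giving n₂ = 2 × 35 = 70.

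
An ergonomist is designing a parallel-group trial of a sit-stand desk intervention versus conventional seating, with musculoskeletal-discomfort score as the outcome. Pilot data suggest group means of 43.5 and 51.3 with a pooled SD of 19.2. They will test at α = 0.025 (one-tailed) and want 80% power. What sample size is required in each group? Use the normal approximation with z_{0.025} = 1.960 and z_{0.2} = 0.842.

Cohen's d = |M₁ − M₂| / SD_pooled = |43.5 − 51.3| / 19.2 = 7.8 / 19.2 = 0.406.
For two independent groups with equal n: n = 2·((z_{α} + z_β) / d)².
z_{α} + z_β = 1.960 + 0.842 = 2.802.
n = 2 × (2.802 / 0.406)² = 2 × 6.901² = 2 × 47.63 = 95.3.
Round up to the next whole participant.

n = 96 per group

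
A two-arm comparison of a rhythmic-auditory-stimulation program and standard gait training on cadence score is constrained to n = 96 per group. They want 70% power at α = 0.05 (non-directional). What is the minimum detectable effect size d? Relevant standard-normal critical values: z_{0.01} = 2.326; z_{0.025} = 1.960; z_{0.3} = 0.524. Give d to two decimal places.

d_min ≈ 0.36

For two independent groups of n = 96 each: d_min = (z_{α/2} + z_β)·√(2/n).
z-sum = 1.960 + 0.524 = 2.484.
d_min = 2.484 × √(2/96) = 2.484 × 0.1443 = 0.359.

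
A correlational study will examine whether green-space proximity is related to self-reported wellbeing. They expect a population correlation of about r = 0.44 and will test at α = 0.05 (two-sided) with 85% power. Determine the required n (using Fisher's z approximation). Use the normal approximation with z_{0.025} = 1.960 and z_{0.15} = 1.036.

Fisher's z: C = ½·ln((1+r)/(1−r)) = ½·ln(2.5714) = 0.4722.
n = ((z_{α/2} + z_β)/C)² + 3.
(1.960 + 1.036) / 0.4722 = 2.996 / 0.4722 = 6.345.
n = 6.345² + 3 = 40.26 + 3 = 43.3.
Round up.

n = 44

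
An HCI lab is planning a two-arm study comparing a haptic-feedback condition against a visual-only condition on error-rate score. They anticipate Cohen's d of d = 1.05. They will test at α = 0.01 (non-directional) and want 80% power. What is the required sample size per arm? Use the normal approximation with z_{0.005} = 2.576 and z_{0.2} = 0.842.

For two independent groups with equal n: n = 2·((z_{α/2} + z_β) / d)².
z_{α/2} + z_β = 2.576 + 0.842 = 3.418.
n = 2 × (3.418 / 1.05)² = 2 × 3.255² = 2 × 10.60 = 21.2.
Round up to the next whole participant.

n = 22 per group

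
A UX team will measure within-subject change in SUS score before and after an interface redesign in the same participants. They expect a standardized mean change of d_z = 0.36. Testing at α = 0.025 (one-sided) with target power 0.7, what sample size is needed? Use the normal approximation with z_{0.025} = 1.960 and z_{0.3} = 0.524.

n = 48 pairs

For a paired (one-sample on differences) test: n = ((z_{α} + z_β) / d)².
z_{α} + z_β = 1.960 + 0.524 = 2.484.
n = (2.484 / 0.36)² = 6.900² = 47.61.
Round up.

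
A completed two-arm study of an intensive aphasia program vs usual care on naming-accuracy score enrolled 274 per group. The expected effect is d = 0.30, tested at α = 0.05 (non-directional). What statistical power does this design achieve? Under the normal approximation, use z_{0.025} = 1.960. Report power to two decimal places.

For two equal groups, power = Φ(d·√(n/2) − z_{α/2}).
d·√(n/2) = 0.30 × √(274/2) = 0.30 × 11.705 = 3.511.
z_β = 3.511 − 1.960 = 1.551.
Power = Φ(1.551) = 0.940.

power ≈ 0.94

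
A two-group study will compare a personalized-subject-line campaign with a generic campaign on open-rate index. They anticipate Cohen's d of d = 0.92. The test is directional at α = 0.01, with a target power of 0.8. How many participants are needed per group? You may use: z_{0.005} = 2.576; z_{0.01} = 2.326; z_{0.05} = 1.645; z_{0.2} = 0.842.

n = 24 per group

For two independent groups with equal n: n = 2·((z_{α} + z_β) / d)².
z_{α} + z_β = 2.326 + 0.842 = 3.168.
n = 2 × (3.168 / 0.92)² = 2 × 3.443² = 2 × 11.86 = 23.7.
Round up to the next whole participant.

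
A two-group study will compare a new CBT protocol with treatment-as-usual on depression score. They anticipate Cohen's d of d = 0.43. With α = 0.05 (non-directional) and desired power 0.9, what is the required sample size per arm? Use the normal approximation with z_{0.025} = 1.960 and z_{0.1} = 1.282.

For two independent groups with equal n: n = 2·((z_{α/2} + z_β) / d)².
z_{α/2} + z_β = 1.960 + 1.282 = 3.242.
n = 2 × (3.242 / 0.43)² = 2 × 7.540² = 2 × 56.84 = 113.7.
Round up to the next whole participant.

n = 114 per group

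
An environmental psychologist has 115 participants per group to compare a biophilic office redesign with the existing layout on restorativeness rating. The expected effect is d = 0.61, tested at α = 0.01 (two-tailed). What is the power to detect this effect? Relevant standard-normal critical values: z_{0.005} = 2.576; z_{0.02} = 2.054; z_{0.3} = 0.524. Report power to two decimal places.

For two equal groups, power = Φ(d·√(n/2) − z_{α/2}).
d·√(n/2) = 0.61 × √(115/2) = 0.61 × 7.583 = 4.626.
z_β = 4.626 − 2.576 = 2.050.
Power = Φ(2.050) = 0.980.

power ≈ 0.98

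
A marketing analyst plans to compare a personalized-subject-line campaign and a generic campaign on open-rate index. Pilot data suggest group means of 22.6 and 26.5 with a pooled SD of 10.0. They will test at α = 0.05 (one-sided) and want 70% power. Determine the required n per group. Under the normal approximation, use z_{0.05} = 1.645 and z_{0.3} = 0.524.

n = 62 per group

Cohen's d = |M₁ − M₂| / SD_pooled = |22.6 − 26.5| / 10.0 = 3.9 / 10.0 = 0.390.
For two independent groups with equal n: n = 2·((z_{α} + z_β) / d)².
z_{α} + z_β = 1.645 + 0.524 = 2.169.
n = 2 × (2.169 / 0.390)² = 2 × 5.562² = 2 × 30.93 = 61.9.
Round up to the next whole participant.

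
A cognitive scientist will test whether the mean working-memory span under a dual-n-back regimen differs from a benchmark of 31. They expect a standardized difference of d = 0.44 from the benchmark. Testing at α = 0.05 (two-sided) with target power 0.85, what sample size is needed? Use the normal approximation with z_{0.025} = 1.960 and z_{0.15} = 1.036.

n = 47

For a one-sample test: n = ((z_{α/2} + z_β) / d)².
z_{α/2} + z_β = 1.960 + 1.036 = 2.996.
n = (2.996 / 0.44)² = 6.809² = 46.36.
Round up.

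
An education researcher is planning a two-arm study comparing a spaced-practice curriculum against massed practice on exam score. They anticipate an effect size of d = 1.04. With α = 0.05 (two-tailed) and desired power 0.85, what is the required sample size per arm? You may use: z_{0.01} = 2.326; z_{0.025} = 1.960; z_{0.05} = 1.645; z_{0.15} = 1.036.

n = 17 per group

For two independent groups with equal n: n = 2·((z_{α/2} + z_β) / d)².
z_{α/2} + z_β = 1.960 + 1.036 = 2.996.
n = 2 × (2.996 / 1.04)² = 2 × 2.881² = 2 × 8.30 = 16.6.
Round up to the next whole participant.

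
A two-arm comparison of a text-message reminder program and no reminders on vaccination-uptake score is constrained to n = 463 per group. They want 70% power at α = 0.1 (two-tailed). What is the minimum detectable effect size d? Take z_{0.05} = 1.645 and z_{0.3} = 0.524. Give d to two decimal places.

For two independent groups of n = 463 each: d_min = (z_{α/2} + z_β)·√(2/n).
z-sum = 1.645 + 0.524 = 2.169.
d_min = 2.169 × √(2/463) = 2.169 × 0.0657 = 0.143.

d_min ≈ 0.14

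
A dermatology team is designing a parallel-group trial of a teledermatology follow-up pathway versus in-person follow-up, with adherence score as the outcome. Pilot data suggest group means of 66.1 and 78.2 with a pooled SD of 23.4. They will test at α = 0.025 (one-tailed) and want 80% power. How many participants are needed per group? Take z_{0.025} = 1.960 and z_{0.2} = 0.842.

Cohen's d = |M₁ − M₂| / SD_pooled = |66.1 − 78.2| / 23.4 = 12.1 / 23.4 = 0.517.
For two independent groups with equal n: n = 2·((z_{α} + z_β) / d)².
z_{α} + z_β = 1.960 + 0.842 = 2.802.
n = 2 × (2.802 / 0.517)² = 2 × 5.420² = 2 × 29.37 = 58.7.
Round up to the next whole participant.

n = 59 per group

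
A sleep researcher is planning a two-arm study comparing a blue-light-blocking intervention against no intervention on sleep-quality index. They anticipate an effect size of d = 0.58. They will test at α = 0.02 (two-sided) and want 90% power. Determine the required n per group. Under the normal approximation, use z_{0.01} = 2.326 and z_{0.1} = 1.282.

For two independent groups with equal n: n = 2·((z_{α/2} + z_β) / d)².
z_{α/2} + z_β = 2.326 + 1.282 = 3.608.
n = 2 × (3.608 / 0.58)² = 2 × 6.221² = 2 × 38.70 = 77.4.
Round up to the next whole participant.

n = 78 per group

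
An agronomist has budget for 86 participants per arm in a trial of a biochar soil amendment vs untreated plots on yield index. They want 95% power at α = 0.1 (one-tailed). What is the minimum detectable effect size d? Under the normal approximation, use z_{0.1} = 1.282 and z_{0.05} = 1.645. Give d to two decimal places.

For two independent groups of n = 86 each: d_min = (z_{α} + z_β)·√(2/n).
z-sum = 1.282 + 1.645 = 2.927.
d_min = 2.927 × √(2/86) = 2.927 × 0.1525 = 0.446.

d_min ≈ 0.45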